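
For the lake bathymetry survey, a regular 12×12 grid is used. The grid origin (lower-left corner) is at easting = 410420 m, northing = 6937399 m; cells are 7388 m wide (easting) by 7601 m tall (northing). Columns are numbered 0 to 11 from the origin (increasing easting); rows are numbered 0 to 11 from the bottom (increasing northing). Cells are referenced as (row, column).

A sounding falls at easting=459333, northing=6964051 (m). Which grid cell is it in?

Column index: ⌊(459333 − 410420) / 7388⌋ = ⌊6.621⌋ = 6
Row offset from origin: ⌊(6964051 − 6937399) / 7601⌋ = ⌊3.506⌋ = 3 → row 3

(3, 6)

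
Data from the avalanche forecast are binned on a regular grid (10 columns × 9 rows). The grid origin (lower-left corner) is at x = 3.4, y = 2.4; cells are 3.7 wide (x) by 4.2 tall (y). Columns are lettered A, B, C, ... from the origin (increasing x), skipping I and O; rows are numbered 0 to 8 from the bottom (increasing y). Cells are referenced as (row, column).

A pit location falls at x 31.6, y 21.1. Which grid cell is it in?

(4, H)

Column index: ⌊(31.6 − 3.4) / 3.7⌋ = ⌊7.622⌋ = 7 → column H
Row offset from origin: ⌊(21.1 − 2.4) / 4.2⌋ = ⌊4.452⌋ = 4 → row 4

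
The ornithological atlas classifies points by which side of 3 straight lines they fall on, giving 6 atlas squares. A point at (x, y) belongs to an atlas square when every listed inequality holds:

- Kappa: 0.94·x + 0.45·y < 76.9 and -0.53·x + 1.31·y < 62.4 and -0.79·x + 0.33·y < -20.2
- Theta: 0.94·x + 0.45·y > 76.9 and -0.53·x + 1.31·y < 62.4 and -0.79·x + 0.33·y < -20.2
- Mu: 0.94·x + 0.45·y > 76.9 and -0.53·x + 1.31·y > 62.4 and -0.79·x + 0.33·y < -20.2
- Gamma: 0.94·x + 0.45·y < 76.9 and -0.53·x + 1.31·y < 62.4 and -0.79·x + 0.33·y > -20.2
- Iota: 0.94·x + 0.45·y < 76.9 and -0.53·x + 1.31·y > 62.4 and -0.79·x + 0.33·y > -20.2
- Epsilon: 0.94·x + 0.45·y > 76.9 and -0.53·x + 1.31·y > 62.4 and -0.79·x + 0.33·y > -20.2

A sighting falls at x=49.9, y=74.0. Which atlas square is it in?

Epsilon

0.94·49.9 + 0.45·74.0 = 80.206, which is > 76.9
-0.53·49.9 + 1.31·74.0 = 70.493, which is > 62.4
-0.79·49.9 + 0.33·74.0 = -15.001, which is > -20.2
This sign pattern matches Epsilon.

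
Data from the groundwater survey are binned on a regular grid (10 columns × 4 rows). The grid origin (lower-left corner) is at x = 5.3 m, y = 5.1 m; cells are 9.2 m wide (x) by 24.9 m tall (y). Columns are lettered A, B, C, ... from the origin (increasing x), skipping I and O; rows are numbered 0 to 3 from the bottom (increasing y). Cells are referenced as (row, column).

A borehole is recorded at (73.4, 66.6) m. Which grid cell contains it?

(2, H)

Column index: ⌊(73.4 − 5.3) / 9.2⌋ = ⌊7.402⌋ = 7 → column H
Row offset from origin: ⌊(66.6 − 5.1) / 24.9⌋ = ⌊2.470⌋ = 2 → row 2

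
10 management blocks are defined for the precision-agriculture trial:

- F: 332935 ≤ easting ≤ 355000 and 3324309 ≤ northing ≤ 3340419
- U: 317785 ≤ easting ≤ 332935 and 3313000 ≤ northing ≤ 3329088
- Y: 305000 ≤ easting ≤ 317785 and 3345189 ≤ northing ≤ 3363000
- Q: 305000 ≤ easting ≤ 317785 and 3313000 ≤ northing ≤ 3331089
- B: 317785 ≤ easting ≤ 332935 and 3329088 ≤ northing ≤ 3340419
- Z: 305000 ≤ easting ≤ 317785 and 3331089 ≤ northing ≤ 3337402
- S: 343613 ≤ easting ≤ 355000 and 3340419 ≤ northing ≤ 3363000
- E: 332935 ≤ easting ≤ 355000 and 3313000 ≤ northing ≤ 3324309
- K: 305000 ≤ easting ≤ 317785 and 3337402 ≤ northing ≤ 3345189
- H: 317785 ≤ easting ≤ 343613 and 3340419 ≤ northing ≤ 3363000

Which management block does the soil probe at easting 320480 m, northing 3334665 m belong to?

B

The point has easting = 320480 and northing = 3334665.
Only B satisfies 317785 ≤ easting ≤ 332935 and 3329088 ≤ northing ≤ 3340419.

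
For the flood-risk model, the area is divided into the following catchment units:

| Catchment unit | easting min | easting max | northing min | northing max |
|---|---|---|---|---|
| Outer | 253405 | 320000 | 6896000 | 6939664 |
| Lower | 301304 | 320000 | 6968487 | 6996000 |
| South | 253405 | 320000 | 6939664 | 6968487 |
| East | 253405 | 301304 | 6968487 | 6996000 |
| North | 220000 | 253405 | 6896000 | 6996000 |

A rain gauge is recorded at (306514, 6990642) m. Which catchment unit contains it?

The point has easting = 306514 and northing = 6990642.
Only Lower satisfies 301304 ≤ easting ≤ 320000 and 6968487 ≤ northing ≤ 6996000.

Lower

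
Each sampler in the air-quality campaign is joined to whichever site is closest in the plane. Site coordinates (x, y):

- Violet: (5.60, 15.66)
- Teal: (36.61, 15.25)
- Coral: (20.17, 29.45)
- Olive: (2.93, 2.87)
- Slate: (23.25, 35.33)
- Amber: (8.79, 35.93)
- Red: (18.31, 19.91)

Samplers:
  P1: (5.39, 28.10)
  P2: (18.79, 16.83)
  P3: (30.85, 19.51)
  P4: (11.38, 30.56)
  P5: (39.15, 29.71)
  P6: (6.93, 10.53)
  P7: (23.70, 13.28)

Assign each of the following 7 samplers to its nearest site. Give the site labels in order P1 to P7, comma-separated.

P1 → Amber (d²=72.87)
P2 → Red (d²=9.72)
P3 → Teal (d²=51.33)
P4 → Amber (d²=35.55)
P5 → Teal (d²=215.54)
P6 → Violet (d²=28.09)
P7 → Red (d²=73.01)

Amber, Red, Teal, Amber, Teal, Violet, Red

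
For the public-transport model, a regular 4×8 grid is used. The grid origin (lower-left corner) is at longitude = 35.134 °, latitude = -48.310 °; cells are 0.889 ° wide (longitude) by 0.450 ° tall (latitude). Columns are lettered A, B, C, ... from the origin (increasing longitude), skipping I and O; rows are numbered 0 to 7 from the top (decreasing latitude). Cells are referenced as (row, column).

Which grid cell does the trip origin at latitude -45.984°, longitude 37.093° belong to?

(2, C)

Column index: ⌊(37.093 − 35.134) / 0.889⌋ = ⌊2.204⌋ = 2 → column C
Row offset from origin: ⌊(-45.984 − -48.310) / 0.450⌋ = ⌊5.169⌋ = 5 → row 2 (counted from top)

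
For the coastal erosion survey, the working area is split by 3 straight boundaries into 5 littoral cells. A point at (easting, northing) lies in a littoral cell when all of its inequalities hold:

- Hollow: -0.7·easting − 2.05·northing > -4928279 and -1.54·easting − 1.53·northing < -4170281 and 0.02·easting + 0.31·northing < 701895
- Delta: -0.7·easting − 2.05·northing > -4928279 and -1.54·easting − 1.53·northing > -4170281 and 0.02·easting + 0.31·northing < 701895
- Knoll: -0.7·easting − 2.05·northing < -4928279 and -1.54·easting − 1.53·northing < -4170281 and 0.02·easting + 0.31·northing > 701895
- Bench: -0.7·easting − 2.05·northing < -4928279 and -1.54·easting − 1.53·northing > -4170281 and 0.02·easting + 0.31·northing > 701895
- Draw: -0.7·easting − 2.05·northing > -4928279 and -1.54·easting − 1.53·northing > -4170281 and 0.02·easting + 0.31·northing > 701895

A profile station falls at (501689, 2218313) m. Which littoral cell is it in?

-0.7·501689 − 2.05·2218313 = -4898723.950, which is > -4928279
-1.54·501689 − 1.53·2218313 = -4166619.950, which is > -4170281
0.02·501689 + 0.31·2218313 = 697710.810, which is < 701895
This sign pattern matches Delta.

Delta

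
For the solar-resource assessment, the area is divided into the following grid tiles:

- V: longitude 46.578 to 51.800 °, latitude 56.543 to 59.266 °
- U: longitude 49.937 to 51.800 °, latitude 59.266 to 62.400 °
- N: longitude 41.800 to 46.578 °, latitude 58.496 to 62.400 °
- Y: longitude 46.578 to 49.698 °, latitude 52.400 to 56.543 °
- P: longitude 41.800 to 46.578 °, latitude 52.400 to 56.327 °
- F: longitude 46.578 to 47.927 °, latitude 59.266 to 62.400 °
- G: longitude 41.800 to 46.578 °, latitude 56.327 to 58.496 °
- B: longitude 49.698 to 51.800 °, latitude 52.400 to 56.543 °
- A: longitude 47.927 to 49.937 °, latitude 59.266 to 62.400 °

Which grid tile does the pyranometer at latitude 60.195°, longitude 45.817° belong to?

The point has longitude = 45.817 and latitude = 60.195.
Only N satisfies 41.800 ≤ longitude ≤ 46.578 and 58.496 ≤ latitude ≤ 62.400.

N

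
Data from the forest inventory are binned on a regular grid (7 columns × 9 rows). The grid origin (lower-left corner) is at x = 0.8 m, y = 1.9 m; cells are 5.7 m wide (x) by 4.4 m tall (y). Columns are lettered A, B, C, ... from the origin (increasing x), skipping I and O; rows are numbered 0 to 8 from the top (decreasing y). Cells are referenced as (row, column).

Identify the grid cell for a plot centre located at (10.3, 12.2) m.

(6, B)

Column index: ⌊(10.3 − 0.8) / 5.7⌋ = ⌊1.667⌋ = 1 → column B
Row offset from origin: ⌊(12.2 − 1.9) / 4.4⌋ = ⌊2.341⌋ = 2 → row 6 (counted from top)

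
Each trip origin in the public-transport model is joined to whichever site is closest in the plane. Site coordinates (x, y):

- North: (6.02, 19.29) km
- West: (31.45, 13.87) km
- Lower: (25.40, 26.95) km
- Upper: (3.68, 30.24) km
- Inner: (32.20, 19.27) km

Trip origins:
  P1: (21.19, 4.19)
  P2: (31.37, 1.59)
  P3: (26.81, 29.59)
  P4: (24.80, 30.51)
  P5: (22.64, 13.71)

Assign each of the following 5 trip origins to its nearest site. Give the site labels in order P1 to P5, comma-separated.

P1 → West (d²=198.97)
P2 → West (d²=150.80)
P3 → Lower (d²=8.96)
P4 → Lower (d²=13.03)
P5 → West (d²=77.64)

West, West, Lower, Lower, West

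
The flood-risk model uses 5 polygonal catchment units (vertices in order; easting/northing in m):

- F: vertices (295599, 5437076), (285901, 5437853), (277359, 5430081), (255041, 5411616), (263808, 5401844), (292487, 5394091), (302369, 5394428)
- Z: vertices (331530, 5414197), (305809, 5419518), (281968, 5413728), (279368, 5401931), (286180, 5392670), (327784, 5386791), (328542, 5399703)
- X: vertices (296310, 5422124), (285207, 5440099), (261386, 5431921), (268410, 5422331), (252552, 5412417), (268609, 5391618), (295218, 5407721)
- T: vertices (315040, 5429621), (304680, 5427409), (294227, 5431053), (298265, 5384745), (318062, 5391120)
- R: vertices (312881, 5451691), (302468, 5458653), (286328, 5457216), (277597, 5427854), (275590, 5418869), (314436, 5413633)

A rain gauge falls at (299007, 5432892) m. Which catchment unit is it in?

R

Cast a ray rightward from (299007, 5432892). For each polygon, the edges (by vertex number in listed order) whose endpoints lie on opposite sides of northing = 5432892, where each meets that height, and whether that is right or left of the point:
F: 2–3 at easting≈280448.5 (left), 7–1 at easting≈296263.2 (left) → 0 crossings.
Z: no edge straddles that height → 0 crossings.
X: 1–2 at easting≈289658.7 (left), 2–3 at easting≈264214.3 (left) → 0 crossings.
T: no edge straddles that height → 0 crossings.
R: 3–4 at easting≈279095.1 (left), 6–1 at easting≈313649.1 (right) → 1 crossing.
Only R has an odd count, so the point is inside R.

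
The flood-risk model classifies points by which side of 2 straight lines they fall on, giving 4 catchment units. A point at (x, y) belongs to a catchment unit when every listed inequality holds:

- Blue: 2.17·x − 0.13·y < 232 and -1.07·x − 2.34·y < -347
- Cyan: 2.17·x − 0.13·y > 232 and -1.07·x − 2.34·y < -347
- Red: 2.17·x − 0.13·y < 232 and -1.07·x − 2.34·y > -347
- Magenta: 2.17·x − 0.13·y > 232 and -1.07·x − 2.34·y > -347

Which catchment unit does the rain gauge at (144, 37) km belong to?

Magenta

2.17·144 − 0.13·37 = 307.670, which is > 232
-1.07·144 − 2.34·37 = -240.660, which is > -347
This sign pattern matches Magenta.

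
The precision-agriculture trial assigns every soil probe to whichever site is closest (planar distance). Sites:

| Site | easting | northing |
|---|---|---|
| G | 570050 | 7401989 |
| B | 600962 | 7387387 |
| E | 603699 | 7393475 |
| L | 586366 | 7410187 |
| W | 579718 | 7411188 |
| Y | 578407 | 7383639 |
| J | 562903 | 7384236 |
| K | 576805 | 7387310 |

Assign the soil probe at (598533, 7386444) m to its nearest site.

Squared distances to each site:
G: 1052928314.000; B: 6789290.000; E: 76122517.000; L: 711765938.000; W: 966269761.000; Y: 412923901.000; J: 1274372164.000; K: 472855940.000.
Minimum at B.

B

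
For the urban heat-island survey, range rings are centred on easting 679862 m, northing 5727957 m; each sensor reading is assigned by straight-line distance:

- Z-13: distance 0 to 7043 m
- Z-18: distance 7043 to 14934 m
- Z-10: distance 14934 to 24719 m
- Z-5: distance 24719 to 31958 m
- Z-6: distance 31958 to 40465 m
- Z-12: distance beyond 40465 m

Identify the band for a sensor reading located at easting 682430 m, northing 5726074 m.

Distance = √((682430−679862)² + (5726074−5727957)²) = √(6594624.000 + 3545689.000) = 3184.386 m.
0 ≤ 3184.386 < 7043 → Z-13.

Z-13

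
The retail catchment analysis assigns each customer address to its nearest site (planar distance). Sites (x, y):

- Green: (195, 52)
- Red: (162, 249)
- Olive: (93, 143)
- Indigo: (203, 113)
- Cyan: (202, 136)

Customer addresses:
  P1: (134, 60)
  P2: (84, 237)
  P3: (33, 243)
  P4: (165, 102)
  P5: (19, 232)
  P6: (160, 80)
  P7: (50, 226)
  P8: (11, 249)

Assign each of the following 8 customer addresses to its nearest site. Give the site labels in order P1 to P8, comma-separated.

P1 → Green (d²=3785.00)
P2 → Red (d²=6228.00)
P3 → Olive (d²=13600.00)
P4 → Indigo (d²=1565.00)
P5 → Olive (d²=13397.00)
P6 → Green (d²=2009.00)
P7 → Olive (d²=8738.00)
P8 → Olive (d²=17960.00)

Green, Red, Olive, Indigo, Olive, Green, Olive, Olive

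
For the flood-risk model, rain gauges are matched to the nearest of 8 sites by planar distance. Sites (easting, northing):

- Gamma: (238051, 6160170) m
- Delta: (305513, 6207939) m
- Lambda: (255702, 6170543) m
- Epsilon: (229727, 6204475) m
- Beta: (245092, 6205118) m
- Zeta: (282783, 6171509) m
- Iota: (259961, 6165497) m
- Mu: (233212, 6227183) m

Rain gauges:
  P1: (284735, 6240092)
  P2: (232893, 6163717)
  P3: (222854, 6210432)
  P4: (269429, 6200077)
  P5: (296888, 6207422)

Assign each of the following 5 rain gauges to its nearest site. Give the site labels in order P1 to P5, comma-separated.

P1 → Delta (d²=1465540693.00)
P2 → Gamma (d²=39186173.00)
P3 → Epsilon (d²=82723978.00)
P4 → Beta (d²=617701250.00)
P5 → Delta (d²=74657914.00)

Delta, Gamma, Epsilon, Beta, Delta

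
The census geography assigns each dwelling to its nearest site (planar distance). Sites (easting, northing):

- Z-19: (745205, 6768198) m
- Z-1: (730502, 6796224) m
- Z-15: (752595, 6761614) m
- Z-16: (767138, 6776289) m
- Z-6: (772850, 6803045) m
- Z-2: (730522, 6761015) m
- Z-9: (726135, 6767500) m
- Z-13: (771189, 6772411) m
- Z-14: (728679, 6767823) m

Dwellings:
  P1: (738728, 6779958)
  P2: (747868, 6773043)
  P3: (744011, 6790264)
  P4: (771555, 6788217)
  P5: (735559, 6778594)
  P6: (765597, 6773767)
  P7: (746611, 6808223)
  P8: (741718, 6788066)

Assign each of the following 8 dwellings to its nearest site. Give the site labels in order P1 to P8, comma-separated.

P1 → Z-19 (d²=180249129.00)
P2 → Z-19 (d²=30565594.00)
P3 → Z-1 (d²=218014681.00)
P4 → Z-16 (d²=161787073.00)
P5 → Z-14 (d²=163348841.00)
P6 → Z-16 (d²=8735165.00)
P7 → Z-1 (d²=403475882.00)
P8 → Z-1 (d²=192351620.00)

Z-19, Z-19, Z-1, Z-16, Z-14, Z-16, Z-1, Z-1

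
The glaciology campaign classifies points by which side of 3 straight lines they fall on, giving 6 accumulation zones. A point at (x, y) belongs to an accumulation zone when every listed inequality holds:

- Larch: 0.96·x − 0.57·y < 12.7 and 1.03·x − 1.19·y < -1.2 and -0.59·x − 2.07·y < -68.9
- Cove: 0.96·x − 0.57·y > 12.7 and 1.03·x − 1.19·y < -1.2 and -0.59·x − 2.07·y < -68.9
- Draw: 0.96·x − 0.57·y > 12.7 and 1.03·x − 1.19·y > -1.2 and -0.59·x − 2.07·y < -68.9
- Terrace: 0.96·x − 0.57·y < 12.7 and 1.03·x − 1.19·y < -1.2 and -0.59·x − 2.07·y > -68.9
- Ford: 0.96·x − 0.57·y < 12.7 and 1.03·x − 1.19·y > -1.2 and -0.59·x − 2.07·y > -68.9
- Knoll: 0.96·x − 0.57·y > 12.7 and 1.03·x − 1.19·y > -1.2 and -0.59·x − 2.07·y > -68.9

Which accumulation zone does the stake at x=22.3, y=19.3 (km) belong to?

Ford

0.96·22.3 − 0.57·19.3 = 10.407, which is < 12.7
1.03·22.3 − 1.19·19.3 = 0.002, which is > -1.2
-0.59·22.3 − 2.07·19.3 = -53.108, which is > -68.9
This sign pattern matches Ford.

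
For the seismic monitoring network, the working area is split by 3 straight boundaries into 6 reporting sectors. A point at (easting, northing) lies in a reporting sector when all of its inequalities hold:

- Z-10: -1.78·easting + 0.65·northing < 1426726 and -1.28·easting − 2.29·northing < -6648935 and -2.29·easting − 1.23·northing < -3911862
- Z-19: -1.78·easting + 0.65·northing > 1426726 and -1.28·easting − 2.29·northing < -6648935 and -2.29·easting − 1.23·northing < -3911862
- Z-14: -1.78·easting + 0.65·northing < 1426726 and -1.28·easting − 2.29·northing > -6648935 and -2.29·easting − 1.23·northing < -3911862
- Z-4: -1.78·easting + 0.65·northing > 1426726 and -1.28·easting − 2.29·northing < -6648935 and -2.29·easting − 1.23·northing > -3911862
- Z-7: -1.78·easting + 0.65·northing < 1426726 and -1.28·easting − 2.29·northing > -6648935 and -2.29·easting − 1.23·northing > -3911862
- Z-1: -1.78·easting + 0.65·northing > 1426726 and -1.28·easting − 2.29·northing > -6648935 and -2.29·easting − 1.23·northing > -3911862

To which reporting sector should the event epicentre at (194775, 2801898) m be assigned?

-1.78·194775 + 0.65·2801898 = 1474534.200, which is > 1426726
-1.28·194775 − 2.29·2801898 = -6665658.420, which is < -6648935
-2.29·194775 − 1.23·2801898 = -3892369.290, which is > -3911862
This sign pattern matches Z-4.

Z-4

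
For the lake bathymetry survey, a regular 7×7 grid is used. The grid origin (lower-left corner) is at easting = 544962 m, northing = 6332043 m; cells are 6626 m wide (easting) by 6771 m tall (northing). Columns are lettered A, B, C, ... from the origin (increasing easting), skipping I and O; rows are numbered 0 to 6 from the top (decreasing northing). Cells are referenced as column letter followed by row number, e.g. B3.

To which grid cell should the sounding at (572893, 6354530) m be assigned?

Column index: ⌊(572893 − 544962) / 6626⌋ = ⌊4.215⌋ = 4 → column E
Row offset from origin: ⌊(6354530 − 6332043) / 6771⌋ = ⌊3.321⌋ = 3 → row 3 (counted from top)

E3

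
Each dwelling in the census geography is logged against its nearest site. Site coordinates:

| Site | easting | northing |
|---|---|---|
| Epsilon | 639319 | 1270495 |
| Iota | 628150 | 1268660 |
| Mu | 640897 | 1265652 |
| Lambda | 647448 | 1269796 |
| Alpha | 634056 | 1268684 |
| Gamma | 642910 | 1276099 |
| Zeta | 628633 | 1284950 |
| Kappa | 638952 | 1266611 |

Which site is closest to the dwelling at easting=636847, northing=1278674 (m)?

Squared distances to each site:
Epsilon: 73006825.000; Iota: 175918005.000; Mu: 185974984.000; Lambda: 191200085.000; Alpha: 107589781.000; Gamma: 43390594.000; Zeta: 106857972.000; Kappa: 149946994.000.
Minimum at Gamma.

Gamma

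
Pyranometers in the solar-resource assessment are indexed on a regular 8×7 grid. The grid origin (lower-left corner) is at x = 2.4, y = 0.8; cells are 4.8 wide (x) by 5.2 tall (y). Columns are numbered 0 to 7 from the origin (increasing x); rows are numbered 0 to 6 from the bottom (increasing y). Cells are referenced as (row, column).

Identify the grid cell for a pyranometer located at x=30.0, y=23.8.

Column index: ⌊(30.0 − 2.4) / 4.8⌋ = ⌊5.750⌋ = 5
Row offset from origin: ⌊(23.8 − 0.8) / 5.2⌋ = ⌊4.423⌋ = 4 → row 4

(4, 5)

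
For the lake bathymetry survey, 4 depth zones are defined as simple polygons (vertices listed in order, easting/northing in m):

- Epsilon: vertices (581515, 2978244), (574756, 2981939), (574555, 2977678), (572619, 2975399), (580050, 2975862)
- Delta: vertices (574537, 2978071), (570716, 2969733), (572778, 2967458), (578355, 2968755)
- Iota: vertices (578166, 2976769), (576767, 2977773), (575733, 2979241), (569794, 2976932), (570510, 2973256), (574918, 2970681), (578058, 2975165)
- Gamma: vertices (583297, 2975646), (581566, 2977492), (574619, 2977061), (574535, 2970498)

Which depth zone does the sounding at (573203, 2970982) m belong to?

Cast a ray rightward from (573203, 2970982). For each polygon, the edges (by vertex number in listed order) whose endpoints lie on opposite sides of northing = 2970982, where each meets that height, and whether that is right or left of the point:
Epsilon: no edge straddles that height → 0 crossings.
Delta: 1–2 at easting≈571288.4 (left), 4–1 at easting≈577442.3 (right) → 1 crossing.
Iota: 5–6 at easting≈574402.7 (right), 6–7 at easting≈575128.8 (right) → 2 crossings.
Gamma: 3–4 at easting≈574541.2 (right), 4–1 at easting≈575358.8 (right) → 2 crossings.
Only Delta has an odd count, so the point is inside Delta.

Delta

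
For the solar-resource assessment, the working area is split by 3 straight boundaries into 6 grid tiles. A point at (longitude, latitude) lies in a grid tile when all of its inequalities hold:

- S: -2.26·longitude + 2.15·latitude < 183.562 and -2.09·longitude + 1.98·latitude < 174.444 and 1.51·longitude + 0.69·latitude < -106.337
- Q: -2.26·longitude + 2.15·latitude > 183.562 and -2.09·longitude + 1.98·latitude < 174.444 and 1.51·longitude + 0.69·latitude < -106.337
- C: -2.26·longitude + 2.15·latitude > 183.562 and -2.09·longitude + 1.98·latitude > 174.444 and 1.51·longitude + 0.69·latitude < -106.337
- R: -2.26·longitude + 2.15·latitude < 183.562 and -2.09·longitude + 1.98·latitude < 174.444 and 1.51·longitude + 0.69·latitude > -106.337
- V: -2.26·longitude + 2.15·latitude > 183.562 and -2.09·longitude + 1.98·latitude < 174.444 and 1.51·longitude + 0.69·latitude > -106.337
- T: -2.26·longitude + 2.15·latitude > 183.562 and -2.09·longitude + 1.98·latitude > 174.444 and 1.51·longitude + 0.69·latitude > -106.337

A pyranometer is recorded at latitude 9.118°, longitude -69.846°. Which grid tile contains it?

R

-2.26·-69.846 + 2.15·9.118 = 177.456, which is < 183.562
-2.09·-69.846 + 1.98·9.118 = 164.032, which is < 174.444
1.51·-69.846 + 0.69·9.118 = -99.176, which is > -106.337
This sign pattern matches R.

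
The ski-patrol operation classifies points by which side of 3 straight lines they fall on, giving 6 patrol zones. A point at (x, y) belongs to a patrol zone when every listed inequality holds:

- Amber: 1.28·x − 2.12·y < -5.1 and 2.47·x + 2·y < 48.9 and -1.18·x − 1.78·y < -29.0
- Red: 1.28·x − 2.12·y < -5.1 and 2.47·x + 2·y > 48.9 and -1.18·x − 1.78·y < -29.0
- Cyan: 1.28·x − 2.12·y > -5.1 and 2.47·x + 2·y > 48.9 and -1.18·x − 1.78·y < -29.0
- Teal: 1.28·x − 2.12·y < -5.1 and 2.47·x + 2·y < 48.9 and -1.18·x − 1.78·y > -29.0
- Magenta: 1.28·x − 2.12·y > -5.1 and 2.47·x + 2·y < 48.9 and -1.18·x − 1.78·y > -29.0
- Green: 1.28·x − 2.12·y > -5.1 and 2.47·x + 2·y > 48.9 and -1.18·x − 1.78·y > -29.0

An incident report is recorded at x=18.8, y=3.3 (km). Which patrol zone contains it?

Green

1.28·18.8 − 2.12·3.3 = 17.068, which is > -5.1
2.47·18.8 + 2·3.3 = 53.036, which is > 48.9
-1.18·18.8 − 1.78·3.3 = -28.058, which is > -29.0
This sign pattern matches Green.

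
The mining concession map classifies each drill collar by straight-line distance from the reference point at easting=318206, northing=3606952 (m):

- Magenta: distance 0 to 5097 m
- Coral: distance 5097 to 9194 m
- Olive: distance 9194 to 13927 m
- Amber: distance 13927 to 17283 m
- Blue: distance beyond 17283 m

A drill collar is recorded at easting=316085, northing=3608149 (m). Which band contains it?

Magenta

Distance = √((316085−318206)² + (3608149−3606952)²) = √(4498641.000 + 1432809.000) = 2435.457 m.
0 ≤ 2435.457 < 5097 → Magenta.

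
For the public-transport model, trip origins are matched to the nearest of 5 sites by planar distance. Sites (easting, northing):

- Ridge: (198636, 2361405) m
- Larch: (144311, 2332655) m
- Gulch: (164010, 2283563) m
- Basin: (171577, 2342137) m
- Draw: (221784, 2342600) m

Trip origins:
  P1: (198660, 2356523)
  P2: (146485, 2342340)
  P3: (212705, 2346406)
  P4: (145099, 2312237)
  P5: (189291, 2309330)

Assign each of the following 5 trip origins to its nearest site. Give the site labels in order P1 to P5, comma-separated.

P1 → Ridge (d²=23834500.00)
P2 → Larch (d²=98525501.00)
P3 → Draw (d²=96913877.00)
P4 → Larch (d²=417515668.00)
P5 → Gulch (d²=1303067250.00)

Ridge, Larch, Draw, Larch, Gulch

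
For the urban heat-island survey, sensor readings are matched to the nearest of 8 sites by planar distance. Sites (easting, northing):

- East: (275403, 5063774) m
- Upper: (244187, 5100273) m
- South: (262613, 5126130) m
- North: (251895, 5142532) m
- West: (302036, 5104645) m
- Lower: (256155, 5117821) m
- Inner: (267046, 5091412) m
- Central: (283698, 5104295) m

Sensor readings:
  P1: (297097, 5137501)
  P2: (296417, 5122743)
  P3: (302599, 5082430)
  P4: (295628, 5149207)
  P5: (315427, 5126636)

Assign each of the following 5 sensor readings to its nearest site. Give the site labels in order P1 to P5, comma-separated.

P1 → West (d²=1103910457.00)
P2 → West (d²=359110765.00)
P3 → West (d²=493823194.00)
P4 → South (d²=1622538154.00)
P5 → West (d²=662922962.00)

West, West, West, South, West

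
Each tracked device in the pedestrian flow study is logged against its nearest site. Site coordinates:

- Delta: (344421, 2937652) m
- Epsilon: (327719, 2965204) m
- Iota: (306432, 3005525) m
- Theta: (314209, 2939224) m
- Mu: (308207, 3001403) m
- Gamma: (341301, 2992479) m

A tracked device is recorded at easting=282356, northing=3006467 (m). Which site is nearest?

Iota

Squared distances to each site:
Delta: 8587568450.000; Epsilon: 3760436938.000; Iota: 580541140.000; Theta: 5536234658.000; Mu: 693918297.000; Gamma: 3670177169.000.
Minimum at Iota.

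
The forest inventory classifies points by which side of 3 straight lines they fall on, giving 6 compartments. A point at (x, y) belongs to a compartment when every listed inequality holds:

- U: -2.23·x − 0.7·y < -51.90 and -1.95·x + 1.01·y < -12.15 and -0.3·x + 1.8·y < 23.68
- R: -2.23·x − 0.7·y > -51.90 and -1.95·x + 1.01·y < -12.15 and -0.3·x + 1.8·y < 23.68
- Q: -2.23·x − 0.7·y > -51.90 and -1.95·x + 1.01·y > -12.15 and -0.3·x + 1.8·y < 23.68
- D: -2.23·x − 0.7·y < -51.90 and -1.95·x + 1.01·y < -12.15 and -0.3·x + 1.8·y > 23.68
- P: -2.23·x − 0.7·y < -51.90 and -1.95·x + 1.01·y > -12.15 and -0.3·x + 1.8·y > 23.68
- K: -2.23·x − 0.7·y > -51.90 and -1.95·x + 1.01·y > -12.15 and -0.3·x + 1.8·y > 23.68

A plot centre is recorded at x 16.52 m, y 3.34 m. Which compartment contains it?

-2.23·16.52 − 0.7·3.34 = -39.178, which is > -51.90
-1.95·16.52 + 1.01·3.34 = -28.841, which is < -12.15
-0.3·16.52 + 1.8·3.34 = 1.056, which is < 23.68
This sign pattern matches R.

R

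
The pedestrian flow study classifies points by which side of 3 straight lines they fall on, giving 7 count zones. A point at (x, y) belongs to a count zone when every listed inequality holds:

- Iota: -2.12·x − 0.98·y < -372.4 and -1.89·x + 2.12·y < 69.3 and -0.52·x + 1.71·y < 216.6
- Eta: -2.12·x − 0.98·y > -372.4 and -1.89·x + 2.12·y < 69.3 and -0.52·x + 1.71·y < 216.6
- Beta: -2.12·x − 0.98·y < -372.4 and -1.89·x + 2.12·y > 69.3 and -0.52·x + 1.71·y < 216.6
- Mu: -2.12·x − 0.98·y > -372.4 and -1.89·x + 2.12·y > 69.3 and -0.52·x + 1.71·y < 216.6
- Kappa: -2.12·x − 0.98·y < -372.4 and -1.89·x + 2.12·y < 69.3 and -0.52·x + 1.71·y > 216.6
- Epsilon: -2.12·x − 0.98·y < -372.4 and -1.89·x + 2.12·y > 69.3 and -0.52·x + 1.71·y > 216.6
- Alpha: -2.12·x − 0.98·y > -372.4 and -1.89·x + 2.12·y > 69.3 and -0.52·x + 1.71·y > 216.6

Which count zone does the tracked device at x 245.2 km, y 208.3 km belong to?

Kappa

-2.12·245.2 − 0.98·208.3 = -723.958, which is < -372.4
-1.89·245.2 + 2.12·208.3 = -21.832, which is < 69.3
-0.52·245.2 + 1.71·208.3 = 228.689, which is > 216.6
This sign pattern matches Kappa.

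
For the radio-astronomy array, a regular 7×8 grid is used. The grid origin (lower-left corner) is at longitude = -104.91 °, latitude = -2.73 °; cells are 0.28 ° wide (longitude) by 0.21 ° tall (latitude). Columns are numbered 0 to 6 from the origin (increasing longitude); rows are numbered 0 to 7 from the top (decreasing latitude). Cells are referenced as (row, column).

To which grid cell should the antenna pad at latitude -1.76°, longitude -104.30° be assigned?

Column index: ⌊(-104.30 − -104.91) / 0.28⌋ = ⌊2.179⌋ = 2
Row offset from origin: ⌊(-1.76 − -2.73) / 0.21⌋ = ⌊4.619⌋ = 4 → row 3 (counted from top)

(3, 2)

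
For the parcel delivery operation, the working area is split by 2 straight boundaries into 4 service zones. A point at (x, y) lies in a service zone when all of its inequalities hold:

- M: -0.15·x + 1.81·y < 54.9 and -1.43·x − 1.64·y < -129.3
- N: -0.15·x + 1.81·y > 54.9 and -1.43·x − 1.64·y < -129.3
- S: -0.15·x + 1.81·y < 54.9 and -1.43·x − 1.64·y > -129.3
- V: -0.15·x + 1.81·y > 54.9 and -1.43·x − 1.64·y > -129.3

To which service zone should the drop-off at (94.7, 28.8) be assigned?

-0.15·94.7 + 1.81·28.8 = 37.923, which is < 54.9
-1.43·94.7 − 1.64·28.8 = -182.653, which is < -129.3
This sign pattern matches M.

M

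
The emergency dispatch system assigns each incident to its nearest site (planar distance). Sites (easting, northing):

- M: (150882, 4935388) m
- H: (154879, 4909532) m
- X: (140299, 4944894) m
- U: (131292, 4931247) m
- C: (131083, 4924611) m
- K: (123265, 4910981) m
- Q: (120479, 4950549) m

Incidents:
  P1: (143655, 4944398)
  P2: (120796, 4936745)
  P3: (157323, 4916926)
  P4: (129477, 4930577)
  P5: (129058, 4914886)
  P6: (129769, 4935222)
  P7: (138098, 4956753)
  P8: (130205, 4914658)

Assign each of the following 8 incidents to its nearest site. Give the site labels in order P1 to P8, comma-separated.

X, U, H, U, K, U, X, K

P1 → X (d²=11508752.00)
P2 → U (d²=140394020.00)
P3 → H (d²=60644372.00)
P4 → U (d²=3743125.00)
P5 → K (d²=48807874.00)
P6 → U (d²=18120154.00)
P7 → X (d²=145480282.00)
P8 → K (d²=61683929.00)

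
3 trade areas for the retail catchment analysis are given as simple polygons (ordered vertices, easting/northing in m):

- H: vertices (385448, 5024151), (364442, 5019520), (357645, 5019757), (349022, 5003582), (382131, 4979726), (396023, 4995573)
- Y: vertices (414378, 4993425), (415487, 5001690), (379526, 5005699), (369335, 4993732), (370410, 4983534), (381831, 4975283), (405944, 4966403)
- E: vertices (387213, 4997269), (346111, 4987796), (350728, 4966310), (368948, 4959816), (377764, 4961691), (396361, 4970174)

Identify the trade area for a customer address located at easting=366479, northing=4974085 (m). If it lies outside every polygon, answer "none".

Cast a ray rightward from (366479, 4974085). For each polygon, the edges (by vertex number in listed order) whose endpoints lie on opposite sides of northing = 4974085, where each meets that height, and whether that is right or left of the point:
H: no edge straddles that height → 0 crossings.
Y: 6–7 at easting≈385084.1 (right), 7–1 at easting≈408341.7 (right) → 2 crossings.
E: 2–3 at easting≈349057.3 (left), 6–1 at easting≈395040.5 (right) → 1 crossing.
Only E has an odd count, so the point is inside E.

E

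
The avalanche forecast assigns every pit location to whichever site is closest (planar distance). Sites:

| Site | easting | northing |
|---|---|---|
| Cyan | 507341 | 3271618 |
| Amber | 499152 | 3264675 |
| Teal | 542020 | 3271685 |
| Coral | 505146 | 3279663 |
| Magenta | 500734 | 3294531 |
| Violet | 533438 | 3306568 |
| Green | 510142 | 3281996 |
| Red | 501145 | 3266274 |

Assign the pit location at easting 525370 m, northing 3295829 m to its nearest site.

Squared distances to each site:
Cyan: 911217362.000; Amber: 1657955240.000; Teal: 860155236.000; Coral: 670349732.000; Magenta: 608617300.000; Violet: 180418745.000; Green: 423243873.000; Red: 1460348650.000.
Minimum at Violet.

Violet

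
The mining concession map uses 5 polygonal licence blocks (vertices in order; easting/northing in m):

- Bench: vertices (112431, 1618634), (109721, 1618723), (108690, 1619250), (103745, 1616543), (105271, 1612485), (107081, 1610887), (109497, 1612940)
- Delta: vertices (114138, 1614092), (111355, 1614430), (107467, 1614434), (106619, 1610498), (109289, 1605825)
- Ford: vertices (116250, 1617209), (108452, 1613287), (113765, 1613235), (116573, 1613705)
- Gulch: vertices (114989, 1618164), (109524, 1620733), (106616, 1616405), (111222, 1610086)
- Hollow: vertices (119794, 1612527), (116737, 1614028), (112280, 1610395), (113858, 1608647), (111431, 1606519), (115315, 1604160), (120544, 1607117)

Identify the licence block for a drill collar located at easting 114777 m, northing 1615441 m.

Ford

Cast a ray rightward from (114777, 1615441). For each polygon, the edges (by vertex number in listed order) whose endpoints lie on opposite sides of northing = 1615441, where each meets that height, and whether that is right or left of the point:
Bench: 4–5 at easting≈104159.4 (left), 7–1 at easting≈110785.7 (left) → 0 crossings.
Delta: no edge straddles that height → 0 crossings.
Ford: 1–2 at easting≈112734.7 (left), 4–1 at easting≈116413.0 (right) → 1 crossing.
Gulch: 3–4 at easting≈107318.7 (left), 4–1 at easting≈113719.2 (left) → 0 crossings.
Hollow: no edge straddles that height → 0 crossings.
Only Ford has an odd count, so the point is inside Ford.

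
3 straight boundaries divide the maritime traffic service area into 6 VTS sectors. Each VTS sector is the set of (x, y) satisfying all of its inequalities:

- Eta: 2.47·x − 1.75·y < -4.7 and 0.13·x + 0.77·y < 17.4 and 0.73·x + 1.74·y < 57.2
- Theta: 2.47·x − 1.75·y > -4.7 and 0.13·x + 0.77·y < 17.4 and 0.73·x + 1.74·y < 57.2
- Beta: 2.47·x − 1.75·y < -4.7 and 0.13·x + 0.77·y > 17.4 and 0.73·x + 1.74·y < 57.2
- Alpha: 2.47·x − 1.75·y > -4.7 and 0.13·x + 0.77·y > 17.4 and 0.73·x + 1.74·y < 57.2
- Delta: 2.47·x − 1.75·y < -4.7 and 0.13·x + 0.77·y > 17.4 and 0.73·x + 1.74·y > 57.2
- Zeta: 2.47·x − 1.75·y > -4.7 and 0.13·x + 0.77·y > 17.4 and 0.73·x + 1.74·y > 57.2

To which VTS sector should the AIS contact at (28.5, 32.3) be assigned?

Zeta

2.47·28.5 − 1.75·32.3 = 13.870, which is > -4.7
0.13·28.5 + 0.77·32.3 = 28.576, which is > 17.4
0.73·28.5 + 1.74·32.3 = 77.007, which is > 57.2
This sign pattern matches Zeta.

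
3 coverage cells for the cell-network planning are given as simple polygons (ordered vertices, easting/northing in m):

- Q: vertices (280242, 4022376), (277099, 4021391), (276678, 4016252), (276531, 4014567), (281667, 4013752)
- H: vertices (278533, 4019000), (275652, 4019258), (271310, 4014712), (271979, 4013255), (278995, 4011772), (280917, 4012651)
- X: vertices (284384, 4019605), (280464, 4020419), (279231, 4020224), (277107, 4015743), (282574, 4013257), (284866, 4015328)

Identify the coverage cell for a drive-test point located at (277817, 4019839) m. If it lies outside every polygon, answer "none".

Cast a ray rightward from (277817, 4019839). For each polygon, the edges (by vertex number in listed order) whose endpoints lie on opposite sides of northing = 4019839, where each meets that height, and whether that is right or left of the point:
Q: 2–3 at easting≈276971.9 (left), 5–1 at easting≈280661.2 (right) → 1 crossing.
H: no edge straddles that height → 0 crossings.
X: 1–2 at easting≈283257.1 (right), 3–4 at easting≈279048.5 (right) → 2 crossings.
Only Q has an odd count, so the point is inside Q.

Q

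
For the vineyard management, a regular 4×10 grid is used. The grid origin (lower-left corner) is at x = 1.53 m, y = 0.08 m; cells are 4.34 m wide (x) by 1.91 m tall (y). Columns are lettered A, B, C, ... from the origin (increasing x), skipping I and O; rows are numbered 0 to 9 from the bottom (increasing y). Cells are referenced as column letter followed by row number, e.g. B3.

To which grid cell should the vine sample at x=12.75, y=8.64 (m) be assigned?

Column index: ⌊(12.75 − 1.53) / 4.34⌋ = ⌊2.585⌋ = 2 → column C
Row offset from origin: ⌊(8.64 − 0.08) / 1.91⌋ = ⌊4.482⌋ = 4 → row 4

C4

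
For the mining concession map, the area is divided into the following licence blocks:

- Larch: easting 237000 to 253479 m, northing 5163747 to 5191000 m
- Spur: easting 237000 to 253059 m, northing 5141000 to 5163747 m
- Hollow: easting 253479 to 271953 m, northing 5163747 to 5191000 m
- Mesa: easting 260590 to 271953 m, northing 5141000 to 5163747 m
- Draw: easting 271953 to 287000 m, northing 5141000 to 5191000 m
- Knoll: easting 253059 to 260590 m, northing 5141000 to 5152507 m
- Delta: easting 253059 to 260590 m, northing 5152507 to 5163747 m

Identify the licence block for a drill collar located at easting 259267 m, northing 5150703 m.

The point has easting = 259267 and northing = 5150703.
Only Knoll satisfies 253059 ≤ easting ≤ 260590 and 5141000 ≤ northing ≤ 5152507.

Knoll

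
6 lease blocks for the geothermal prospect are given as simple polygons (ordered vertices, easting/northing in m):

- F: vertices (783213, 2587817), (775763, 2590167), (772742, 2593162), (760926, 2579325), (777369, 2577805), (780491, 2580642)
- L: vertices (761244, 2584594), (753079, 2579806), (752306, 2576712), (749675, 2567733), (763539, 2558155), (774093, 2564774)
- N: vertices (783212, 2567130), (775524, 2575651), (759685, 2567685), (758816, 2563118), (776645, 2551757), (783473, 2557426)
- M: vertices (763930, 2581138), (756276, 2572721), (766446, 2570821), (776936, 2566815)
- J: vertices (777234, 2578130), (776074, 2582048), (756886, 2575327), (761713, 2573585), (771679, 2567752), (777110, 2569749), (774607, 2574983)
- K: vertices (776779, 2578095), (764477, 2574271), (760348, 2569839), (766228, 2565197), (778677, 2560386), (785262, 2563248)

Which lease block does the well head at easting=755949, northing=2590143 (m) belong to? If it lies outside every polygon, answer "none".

Cast a ray rightward from (755949, 2590143). For each polygon, the edges (by vertex number in listed order) whose endpoints lie on opposite sides of northing = 2590143, where each meets that height, and whether that is right or left of the point:
F: 1–2 at easting≈775839.1 (right), 3–4 at easting≈770163.9 (right) → 2 crossings.
L: no edge straddles that height → 0 crossings.
N: no edge straddles that height → 0 crossings.
M: no edge straddles that height → 0 crossings.
J: no edge straddles that height → 0 crossings.
K: no edge straddles that height → 0 crossings.
All counts are even, so the point lies outside every listed polygon.

none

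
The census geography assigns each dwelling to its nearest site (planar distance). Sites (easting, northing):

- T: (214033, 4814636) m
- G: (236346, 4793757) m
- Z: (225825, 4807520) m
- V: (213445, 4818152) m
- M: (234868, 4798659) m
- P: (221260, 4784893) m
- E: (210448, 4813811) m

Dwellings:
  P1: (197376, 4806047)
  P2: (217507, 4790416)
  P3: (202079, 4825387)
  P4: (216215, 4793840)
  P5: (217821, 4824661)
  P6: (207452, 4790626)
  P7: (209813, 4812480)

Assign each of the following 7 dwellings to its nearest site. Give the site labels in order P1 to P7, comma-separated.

E, P, V, P, V, P, E

P1 → E (d²=231156880.00)
P2 → P (d²=44588538.00)
P3 → V (d²=181531181.00)
P4 → P (d²=105500834.00)
P5 → V (d²=61516457.00)
P6 → P (d²=223528153.00)
P7 → E (d²=2174786.00)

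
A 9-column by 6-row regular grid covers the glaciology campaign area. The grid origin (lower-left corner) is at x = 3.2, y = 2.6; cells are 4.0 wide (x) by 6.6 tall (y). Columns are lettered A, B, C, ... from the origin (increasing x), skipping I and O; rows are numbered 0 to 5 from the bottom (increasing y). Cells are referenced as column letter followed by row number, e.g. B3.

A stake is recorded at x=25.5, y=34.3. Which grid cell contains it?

Column index: ⌊(25.5 − 3.2) / 4.0⌋ = ⌊5.575⌋ = 5 → column F
Row offset from origin: ⌊(34.3 − 2.6) / 6.6⌋ = ⌊4.803⌋ = 4 → row 4

F4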